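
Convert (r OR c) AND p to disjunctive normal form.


Step 1: Distribute ∧ over ∨: (r ∨ c) ∧ p = (r ∧ p) ∨ (c ∧ p).

(r AND p) OR (c AND p)


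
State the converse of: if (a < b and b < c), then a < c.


The converse of (P → Q) is (Q → P). It is not in general equivalent to the original.
Here P = '(a < b and b < c)' and Q = 'a < c'.

If a < c, then (a < b and b < c).


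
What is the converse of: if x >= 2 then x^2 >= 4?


The converse of (P → Q) is (Q → P). It is not in general equivalent to the original.
Here P = 'x >= 2' and Q = 'x^2 >= 4'.

If x^2 >= 4, then x >= 2.


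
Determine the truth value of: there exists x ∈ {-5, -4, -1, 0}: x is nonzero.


Evaluate the predicate on each element: -5:T, -4:T, -1:T, 0:F.
Witness x = -5 satisfies the predicate.

T


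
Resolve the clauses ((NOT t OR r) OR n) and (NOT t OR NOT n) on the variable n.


The clauses contain complementary literals n and NOTn.
Resolution eliminates this pair and disjoins the remaining literals (merging duplicates).

(r OR NOT t)


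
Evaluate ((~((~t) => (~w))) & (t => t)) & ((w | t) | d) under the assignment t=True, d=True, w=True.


Substitute t=True, d=True, w=True:
~t = False
~w = False
(~t) => (~w) = False => False = True
~((~t) => (~w)) = False
t => t = True => True = True
(~((~t) => (~w))) & (t => t) = False & True = False
w | t = True | True = True
(w | t) | d = True | True = True
((~((~t) => (~w))) & (t => t)) & ((w | t) | d) = False & True = False

False


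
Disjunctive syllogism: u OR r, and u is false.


Disjunctive syllogism: from (P ∨ Q) and ¬P, infer Q.
One disjunct, 'u', is ruled out; the other must hold.

r


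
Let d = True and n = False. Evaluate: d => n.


Implication is false only when antecedent is true and consequent is false.
Substitute: d=True, n=False.
True => False evaluates to False.

False


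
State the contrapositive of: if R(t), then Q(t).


The contrapositive of (P → Q) is (¬Q → ¬P); it is logically equivalent to the original.
Here P = 'R(t)' and Q = 'Q(t)'.

If not (Q(t)), then not (R(t)).


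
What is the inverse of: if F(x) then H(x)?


The inverse of (P → Q) is (¬P → ¬Q). It is equivalent to the converse, not to the original.
Here P = 'F(x)' and Q = 'H(x)'.

If not (F(x)), then not (H(x)).


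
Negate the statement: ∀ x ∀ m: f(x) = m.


Negation flips each quantifier (∀↔∃) and negates the inner predicate.
¬(∀ x ∀ m: φ) = ∃ x ∃ m: ¬φ.

∃ x ∃ m: ¬(f(x) = m)


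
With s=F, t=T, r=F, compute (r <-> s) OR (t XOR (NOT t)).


Substitute s=F, t=T, r=F:
r <-> s = F <-> F = T
NOT t = F
t XOR (NOT t) = T XOR F = T
(r <-> s) OR (t XOR (NOT t)) = T OR T = T

T


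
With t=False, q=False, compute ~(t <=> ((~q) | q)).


Substitute t=False, q=False:
~q = True
(~q) | q = True | False = True
t <=> ((~q) | q) = False <=> True = False
~(t <=> ((~q) | q)) = True

True


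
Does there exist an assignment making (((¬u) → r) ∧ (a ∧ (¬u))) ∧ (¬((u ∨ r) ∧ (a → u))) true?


Search for a satisfying assignment over {a, r, u}.
Try a=T, r=T, u=F: the formula evaluates to T.
A satisfying assignment exists.

Satisfiable.


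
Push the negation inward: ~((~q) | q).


De Morgan: the negation of a disjunction is the conjunction of the negations.
Distribute ~ across |, flipping it to &, and negate each literal.

q & (~q)


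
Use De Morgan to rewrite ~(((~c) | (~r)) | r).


De Morgan: the negation of a disjunction is the conjunction of the negations.
Distribute ~ across |, flipping it to &, and negate each literal.

(c & r) & (~r)


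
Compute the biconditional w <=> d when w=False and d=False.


Biconditional is true when both operands have the same truth value.
Substitute: w=False, d=False.
False <=> False evaluates to True.

True


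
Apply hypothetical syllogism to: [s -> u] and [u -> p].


Hypothetical syllogism: from (P → Q) and (Q → R), infer (P → R).
Chain the two implications through the shared middle term 'u'.

s -> p


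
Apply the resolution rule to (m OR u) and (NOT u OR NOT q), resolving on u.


The clauses contain complementary literals u and NOTu.
Resolution eliminates this pair and disjoins the remaining literals (merging duplicates).

(m OR NOT q)


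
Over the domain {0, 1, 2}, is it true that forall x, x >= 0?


Evaluate the predicate on each element: 0:True, 1:True, 2:True.
Every element satisfies the predicate.

True


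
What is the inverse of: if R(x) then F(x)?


The inverse of (P → Q) is (¬P → ¬Q). It is equivalent to the converse, not to the original.
Here P = 'R(x)' and Q = 'F(x)'.

If not (R(x)), then not (F(x)).


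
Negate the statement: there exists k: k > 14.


¬(for all x: φ) = there exists x: ¬φ, and ¬(there exists x: φ) = for all x: ¬φ.
Apply to the existential statement.

for all k: NOT(k > 14)


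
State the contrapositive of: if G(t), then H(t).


The contrapositive of (P → Q) is (¬Q → ¬P); it is logically equivalent to the original.
Here P = 'G(t)' and Q = 'H(t)'.

If not (H(t)), then not (G(t)).


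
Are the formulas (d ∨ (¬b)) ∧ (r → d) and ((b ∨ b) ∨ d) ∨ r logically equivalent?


Compare truth tables:
b | d | r | φ | ψ
-----------------
F | F | F | T | F
T | F | F | F | T
F | T | F | T | T
T | T | F | T | T
F | F | T | F | T
T | F | T | F | T
F | T | T | T | T
T | T | T | T | T
They differ at row 1 (b=F, d=F, r=F): φ=T but ψ=F.

No, they are not logically equivalent.


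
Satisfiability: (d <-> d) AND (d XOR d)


Check all 2 assignments over {d}:
d | φ
-----
F | F
T | F
No assignment makes the formula true.

Unsatisfiable.


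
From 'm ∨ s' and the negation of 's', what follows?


Disjunctive syllogism: from (P ∨ Q) and ¬P, infer Q.
One disjunct, 's', is ruled out; the other must hold.

m


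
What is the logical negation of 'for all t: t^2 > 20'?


¬(for all x: φ) = there exists x: ¬φ, and ¬(there exists x: φ) = for all x: ¬φ.
Apply to the universal statement.

there exists t: NOT(t^2 > 20)


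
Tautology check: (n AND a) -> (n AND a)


Build the truth table over {a, n}:
a | n | φ
---------
F | F | T
T | F | T
F | T | T
T | T | T
Every row evaluates to true.

Yes, it is a tautology.


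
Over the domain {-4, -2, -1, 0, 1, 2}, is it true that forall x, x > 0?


Evaluate the predicate on each element: -4:False, -2:False, -1:False, 0:False, 1:True, 2:True.
Counterexample x = -4 fails the predicate.

False


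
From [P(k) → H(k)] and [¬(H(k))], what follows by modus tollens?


Modus tollens: from (P → Q) and ¬Q, infer ¬P.
Q = 'H(k)' is denied; since P → Q, P must also fail.

Not (P(k)).


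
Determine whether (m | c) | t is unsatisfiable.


Truth table over {c, m, t}:
c | m | t | φ
-------------
False | False | False | False
True | False | False | True
False | True | False | True
True | True | False | True
False | False | True | True
True | False | True | True
False | True | True | True
True | True | True | True
Satisfying assignment at row 2: c=True, m=False, t=False gives True.

No, it is not a contradiction.


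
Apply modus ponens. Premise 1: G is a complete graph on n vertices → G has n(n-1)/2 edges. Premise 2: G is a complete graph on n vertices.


Modus ponens: from (P → Q) and P, infer Q.
P = 'G is a complete graph on n vertices' is asserted, and P → Q holds, so Q follows.

G has n(n-1)/2 edges.


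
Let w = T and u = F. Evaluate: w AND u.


Conjunction is true only when both operands are true.
Substitute: w=T, u=F.
T AND F evaluates to F.

F


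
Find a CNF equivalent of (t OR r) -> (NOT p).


Step 1: Rewrite as ¬(t ∨ r) ∨ (¬p) = (¬t ∧ ¬r) ∨ (¬p).
Step 2: Distribute ∨ over ∧.

((NOT t) OR (NOT p)) AND ((NOT r) OR (NOT p))


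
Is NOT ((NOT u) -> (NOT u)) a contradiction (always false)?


Truth table over {u}:
u | φ
-----
F | F
T | F
Every row is false.

Yes, it is a contradiction.


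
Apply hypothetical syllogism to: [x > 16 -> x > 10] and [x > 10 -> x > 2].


Hypothetical syllogism: from (P → Q) and (Q → R), infer (P → R).
Chain the two implications through the shared middle term 'x > 10'.

x > 16 -> x > 2


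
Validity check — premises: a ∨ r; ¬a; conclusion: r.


This matches the form of disjunctive syllogism: the conclusion follows in every model of the premises.

Valid.


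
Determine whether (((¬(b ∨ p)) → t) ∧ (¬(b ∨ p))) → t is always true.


Build the truth table over {b, p, t}:
b | p | t | φ
-------------
F | F | F | T
T | F | F | T
F | T | F | T
T | T | F | T
F | F | T | T
T | F | T | T
F | T | T | T
T | T | T | T
Every row evaluates to true.

Yes, it is a tautology.


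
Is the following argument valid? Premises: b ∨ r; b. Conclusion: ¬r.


This is affirming a disjunct (fallacy). There exist truth assignments where the premises are all true but the conclusion is false.

Invalid.


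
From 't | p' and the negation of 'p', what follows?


Disjunctive syllogism: from (P ∨ Q) and ¬P, infer Q.
One disjunct, 'p', is ruled out; the other must hold.

t


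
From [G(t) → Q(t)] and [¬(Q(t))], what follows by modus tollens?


Modus tollens: from (P → Q) and ¬Q, infer ¬P.
Q = 'Q(t)' is denied; since P → Q, P must also fail.

Not (G(t)).


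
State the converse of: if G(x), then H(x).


The converse of (P → Q) is (Q → P). It is not in general equivalent to the original.
Here P = 'G(x)' and Q = 'H(x)'.

If H(x), then G(x).


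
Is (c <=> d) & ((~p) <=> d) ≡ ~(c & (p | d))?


Compare truth tables:
c | d | p | φ | ψ
-----------------
False | False | False | False | True
True | False | False | False | True
False | True | False | False | True
True | True | False | True | False
False | False | True | True | True
True | False | True | False | False
False | True | True | False | True
True | True | True | False | False
They differ at row 1 (c=False, d=False, p=False): φ=False but ψ=True.

No, they are not logically equivalent.


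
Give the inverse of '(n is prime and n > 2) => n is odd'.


The inverse of (P → Q) is (¬P → ¬Q). It is equivalent to the converse, not to the original.
Here P = '(n is prime and n > 2)' and Q = 'n is odd'.

If not ((n is prime and n > 2)), then not (n is odd).


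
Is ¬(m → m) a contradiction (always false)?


Truth table over {m}:
m | φ
-----
F | F
T | F
Every row is false.

Yes, it is a contradiction.


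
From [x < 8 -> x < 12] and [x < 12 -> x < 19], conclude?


Hypothetical syllogism: from (P → Q) and (Q → R), infer (P → R).
Chain the two implications through the shared middle term 'x < 12'.

x < 8 -> x < 19


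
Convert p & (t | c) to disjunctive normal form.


Step 1: Distribute ∧ over ∨: p ∧ (t ∨ c) = (p ∧ t) ∨ (p ∧ c).

(p & t) | (p & c)


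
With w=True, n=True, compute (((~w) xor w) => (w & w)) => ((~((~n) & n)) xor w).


Substitute w=True, n=True:
~w = False
(~w) xor w = False xor True = True
w & w = True & True = True
((~w) xor w) => (w & w) = True => True = True
~n = False
(~n) & n = False & True = False
~((~n) & n) = True
(~((~n) & n)) xor w = True xor True = False
(((~w) xor w) => (w & w)) => ((~((~n) & n)) xor w) = True => False = False

False


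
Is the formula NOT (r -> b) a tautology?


Build the truth table over {b, r}:
b | r | φ
---------
F | F | F
T | F | F
F | T | T
T | T | F
Counterexample at row 1: with b=F, r=F, the formula is F.

No, it is not a tautology.


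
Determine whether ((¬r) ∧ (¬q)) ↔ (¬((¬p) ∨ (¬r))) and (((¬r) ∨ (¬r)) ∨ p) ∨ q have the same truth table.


Compare truth tables:
p | q | r | φ | ψ
-----------------
F | F | F | F | T
T | F | F | F | T
F | T | F | T | T
T | T | F | T | T
F | F | T | T | F
T | F | T | F | T
F | T | T | T | T
T | T | T | F | T
They differ at row 1 (p=F, q=F, r=F): φ=F but ψ=T.

No, they are not logically equivalent.


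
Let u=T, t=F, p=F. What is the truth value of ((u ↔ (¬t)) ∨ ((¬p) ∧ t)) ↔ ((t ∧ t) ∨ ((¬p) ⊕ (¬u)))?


Substitute u=T, t=F, p=F:
… (earlier sub-steps elided)
u ↔ (¬t) = T ↔ T = T
¬p = T
(¬p) ∧ t = T ∧ F = F
(u ↔ (¬t)) ∨ ((¬p) ∧ t) = T ∨ F = T
t ∧ t = F ∧ F = F
¬p = T
¬u = F
(¬p) ⊕ (¬u) = T ⊕ F = T
(t ∧ t) ∨ ((¬p) ⊕ (¬u)) = F ∨ T = T
((u ↔ (¬t)) ∨ ((¬p) ∧ t)) ↔ ((t ∧ t) ∨ ((¬p) ⊕ (¬u))) = T ↔ T = T

T


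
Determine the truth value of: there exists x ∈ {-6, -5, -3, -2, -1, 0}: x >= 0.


Evaluate the predicate on each element: -6:F, -5:F, -3:F, -2:F, -1:F, 0:T.
Witness x = 0 satisfies the predicate.

T


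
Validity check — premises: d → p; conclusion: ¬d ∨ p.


This matches the form of material implication: the conclusion follows in every model of the premises.

Valid.


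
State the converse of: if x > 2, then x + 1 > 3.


The converse of (P → Q) is (Q → P). It is not in general equivalent to the original.
Here P = 'x > 2' and Q = 'x + 1 > 3'.

If x + 1 > 3, then x > 2.


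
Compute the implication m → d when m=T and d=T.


Implication is false only when antecedent is true and consequent is false.
Substitute: m=T, d=T.
T → T evaluates to T.

T


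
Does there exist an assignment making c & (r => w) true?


Search for a satisfying assignment over {c, r, w}.
Try c=True, r=False, w=False: the formula evaluates to True.
A satisfying assignment exists.

Satisfiable.


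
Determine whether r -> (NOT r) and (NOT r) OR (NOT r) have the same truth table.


Compare truth tables:
r | φ | ψ
---------
F | T | T
T | F | F
The columns φ and ψ agree on every row.

Yes, they are logically equivalent.


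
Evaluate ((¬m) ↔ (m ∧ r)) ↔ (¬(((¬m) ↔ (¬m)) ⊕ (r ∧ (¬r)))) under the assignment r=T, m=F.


Substitute r=T, m=F:
… (earlier sub-steps elided)
m ∧ r = F ∧ T = F
(¬m) ↔ (m ∧ r) = T ↔ F = F
¬m = T
¬m = T
(¬m) ↔ (¬m) = T ↔ T = T
¬r = F
r ∧ (¬r) = T ∧ F = F
((¬m) ↔ (¬m)) ⊕ (r ∧ (¬r)) = T ⊕ F = T
¬(((¬m) ↔ (¬m)) ⊕ (r ∧ (¬r))) = F
((¬m) ↔ (m ∧ r)) ↔ (¬(((¬m) ↔ (¬m)) ⊕ (r ∧ (¬r)))) = F ↔ F = T

T


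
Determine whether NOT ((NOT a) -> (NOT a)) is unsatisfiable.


Truth table over {a}:
a | φ
-----
F | F
T | F
Every row is false.

Yes, it is a contradiction.


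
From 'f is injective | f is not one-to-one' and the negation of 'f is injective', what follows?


Disjunctive syllogism: from (P ∨ Q) and ¬P, infer Q.
One disjunct, 'f is injective', is ruled out; the other must hold.

f is not one-to-one


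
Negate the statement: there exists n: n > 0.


¬(for all x: φ) = there exists x: ¬φ, and ¬(there exists x: φ) = for all x: ¬φ.
Apply to the existential statement.

for all n: NOT(n > 0)


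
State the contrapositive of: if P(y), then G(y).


The contrapositive of (P → Q) is (¬Q → ¬P); it is logically equivalent to the original.
Here P = 'P(y)' and Q = 'G(y)'.

If not (G(y)), then not (P(y)).


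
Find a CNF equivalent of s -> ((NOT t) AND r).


Step 1: Rewrite s → ((¬t) ∧ r) as ¬s ∨ ((¬t) ∧ r).
Step 2: Distribute ∨ over ∧.

((NOT s) OR (NOT t)) AND ((NOT s) OR r)


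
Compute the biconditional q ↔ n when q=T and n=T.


Biconditional is true when both operands have the same truth value.
Substitute: q=T, n=T.
T ↔ T evaluates to T.

T


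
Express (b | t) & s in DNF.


Step 1: Distribute ∧ over ∨: (b ∨ t) ∧ s = (b ∧ s) ∨ (t ∧ s).

(b & s) | (t & s)


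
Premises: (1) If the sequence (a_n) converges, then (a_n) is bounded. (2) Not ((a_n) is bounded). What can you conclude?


Modus tollens: from (P → Q) and ¬Q, infer ¬P.
Q = '(a_n) is bounded' is denied; since P → Q, P must also fail.

Not (the sequence (a_n) converges).


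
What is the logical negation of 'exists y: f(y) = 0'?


¬(forall x: φ) = exists x: ¬φ, and ¬(exists x: φ) = forall x: ¬φ.
Apply to the existential statement.

forall y: ~(f(y) = 0)


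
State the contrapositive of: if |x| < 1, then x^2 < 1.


The contrapositive of (P → Q) is (¬Q → ¬P); it is logically equivalent to the original.
Here P = '|x| < 1' and Q = 'x^2 < 1'.

If not (x^2 < 1), then not (|x| < 1).


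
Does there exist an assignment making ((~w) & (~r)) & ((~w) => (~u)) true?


Search for a satisfying assignment over {r, u, w}.
Try r=False, u=False, w=False: the formula evaluates to True.
A satisfying assignment exists.

Satisfiable.


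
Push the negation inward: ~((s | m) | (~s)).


De Morgan: the negation of a disjunction is the conjunction of the negations.
Distribute ~ across |, flipping it to &, and negate each literal.

((~s) & (~m)) & s


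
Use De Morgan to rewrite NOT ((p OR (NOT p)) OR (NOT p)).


De Morgan: the negation of a disjunction is the conjunction of the negations.
Distribute NOT across OR, flipping it to AND, and negate each literal.

((NOT p) AND p) AND p


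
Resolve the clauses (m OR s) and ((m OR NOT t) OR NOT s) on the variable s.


The clauses contain complementary literals s and NOTs.
Resolution eliminates this pair and disjoins the remaining literals (merging duplicates).

(m OR NOT t)


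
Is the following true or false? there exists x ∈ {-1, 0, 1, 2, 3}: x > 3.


Evaluate the predicate on each element: -1:F, 0:F, 1:F, 2:F, 3:F.
No element satisfies the predicate.

F


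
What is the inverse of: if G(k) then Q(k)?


The inverse of (P → Q) is (¬P → ¬Q). It is equivalent to the converse, not to the original.
Here P = 'G(k)' and Q = 'Q(k)'.

If not (G(k)), then not (Q(k)).


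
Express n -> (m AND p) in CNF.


Step 1: Rewrite n → (m ∧ p) as ¬n ∨ (m ∧ p).
Step 2: Distribute ∨ over ∧.

((NOT n) OR m) AND ((NOT n) OR p)


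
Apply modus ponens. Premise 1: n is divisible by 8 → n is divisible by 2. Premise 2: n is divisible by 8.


Modus ponens: from (P → Q) and P, infer Q.
P = 'n is divisible by 8' is asserted, and P → Q holds, so Q follows.

n is divisible by 2.


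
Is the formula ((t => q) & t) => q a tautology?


Build the truth table over {q, t}:
q | t | φ
---------
False | False | True
True | False | True
False | True | True
True | True | True
Every row evaluates to true.

Yes, it is a tautology.


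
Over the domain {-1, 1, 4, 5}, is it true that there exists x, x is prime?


Evaluate the predicate on each element: -1:F, 1:F, 4:F, 5:T.
Witness x = 5 satisfies the predicate.

T


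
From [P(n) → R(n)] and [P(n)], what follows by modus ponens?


Modus ponens: from (P → Q) and P, infer Q.
P = 'P(n)' is asserted, and P → Q holds, so Q follows.

R(n).


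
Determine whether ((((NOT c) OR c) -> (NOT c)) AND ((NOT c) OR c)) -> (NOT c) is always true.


Build the truth table over {c}:
c | φ
-----
F | T
T | T
Every row evaluates to true.

Yes, it is a tautology.


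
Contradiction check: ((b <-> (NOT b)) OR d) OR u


Truth table over {b, d, u}:
b | d | u | φ
-------------
F | F | F | F
T | F | F | F
F | T | F | T
T | T | F | T
F | F | T | T
T | F | T | T
F | T | T | T
T | T | T | T
Satisfying assignment at row 3: b=F, d=T, u=F gives T.

No, it is not a contradiction.


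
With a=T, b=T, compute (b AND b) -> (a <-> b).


Substitute a=T, b=T:
b AND b = T AND T = T
a <-> b = T <-> T = T
(b AND b) -> (a <-> b) = T -> T = T

T


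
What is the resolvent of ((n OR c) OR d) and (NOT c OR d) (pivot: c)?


The clauses contain complementary literals c and NOTc.
Resolution eliminates this pair and disjoins the remaining literals (merging duplicates).

(n OR d)


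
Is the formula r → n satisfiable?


Search for a satisfying assignment over {n, r}.
Try n=F, r=F: the formula evaluates to T.
A satisfying assignment exists.

Satisfiable.


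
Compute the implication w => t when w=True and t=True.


Implication is false only when antecedent is true and consequent is false.
Substitute: w=True, t=True.
True => True evaluates to True.

True


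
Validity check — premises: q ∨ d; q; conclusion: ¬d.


This is affirming a disjunct (fallacy). There exist truth assignments where the premises are all true but the conclusion is false.

Invalid.


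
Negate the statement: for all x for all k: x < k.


Negation flips each quantifier (∀↔∃) and negates the inner predicate.
¬(for all x for all k: φ) = there exists x there exists k: ¬φ.

there exists x there exists k: NOT(x < k)


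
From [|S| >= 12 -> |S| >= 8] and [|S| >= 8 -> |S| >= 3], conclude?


Hypothetical syllogism: from (P → Q) and (Q → R), infer (P → R).
Chain the two implications through the shared middle term '|S| >= 8'.

|S| >= 12 -> |S| >= 3


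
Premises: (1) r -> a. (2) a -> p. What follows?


Hypothetical syllogism: from (P → Q) and (Q → R), infer (P → R).
Chain the two implications through the shared middle term 'a'.

r -> p


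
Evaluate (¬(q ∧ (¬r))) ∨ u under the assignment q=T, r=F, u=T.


Substitute q=T, r=F, u=T:
¬r = T
q ∧ (¬r) = T ∧ T = T
¬(q ∧ (¬r)) = F
(¬(q ∧ (¬r))) ∨ u = F ∨ T = T

T


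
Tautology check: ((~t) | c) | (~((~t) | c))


Build the truth table over {c, t}:
c | t | φ
---------
False | False | True
True | False | True
False | True | True
True | True | True
Every row evaluates to true.

Yes, it is a tautology.


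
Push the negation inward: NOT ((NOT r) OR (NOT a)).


De Morgan: the negation of a disjunction is the conjunction of the negations.
Distribute NOT across OR, flipping it to AND, and negate each literal.

r AND a


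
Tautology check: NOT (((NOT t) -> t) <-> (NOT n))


Build the truth table over {n, t}:
n | t | φ
---------
F | F | T
T | F | F
F | T | F
T | T | T
Counterexample at row 2: with n=T, t=F, the formula is F.

No, it is not a tautology.


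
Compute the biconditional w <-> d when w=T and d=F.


Biconditional is true when both operands have the same truth value.
Substitute: w=T, d=F.
T <-> F evaluates to F.

F


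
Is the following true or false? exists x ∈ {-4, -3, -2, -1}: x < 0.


Evaluate the predicate on each element: -4:True, -3:True, -2:True, -1:True.
Witness x = -4 satisfies the predicate.

True


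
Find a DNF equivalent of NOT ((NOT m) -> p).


Step 1: Rewrite implication then negate: ¬(¬(¬m) ∨ p) = (¬m) ∧ ¬p.

(NOT m) AND (NOT p)


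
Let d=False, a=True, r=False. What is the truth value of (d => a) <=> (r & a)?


Substitute d=False, a=True, r=False:
d => a = False => True = True
r & a = False & True = False
(d => a) <=> (r & a) = True <=> False = False

False


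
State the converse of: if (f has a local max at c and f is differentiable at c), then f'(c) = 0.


The converse of (P → Q) is (Q → P). It is not in general equivalent to the original.
Here P = '(f has a local max at c and f is differentiable at c)' and Q = 'f'(c) = 0'.

If f'(c) = 0, then (f has a local max at c and f is differentiable at c).


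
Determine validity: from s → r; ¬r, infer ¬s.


This matches the form of modus tollens: the conclusion follows in every model of the premises.

Valid.


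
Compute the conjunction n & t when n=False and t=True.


Conjunction is true only when both operands are true.
Substitute: n=False, t=True.
False & True evaluates to False.

False


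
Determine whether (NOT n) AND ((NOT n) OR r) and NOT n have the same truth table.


Compare truth tables:
n | r | φ | ψ
-------------
F | F | T | T
T | F | F | F
F | T | T | T
T | T | F | F
The columns φ and ψ agree on every row.

Yes, they are logically equivalent.


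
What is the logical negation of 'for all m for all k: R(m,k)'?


Negation flips each quantifier (∀↔∃) and negates the inner predicate.
¬(for all m for all k: φ) = there exists m there exists k: ¬φ.

there exists m there exists k: NOT(R(m,k))


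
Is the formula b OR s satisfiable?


Search for a satisfying assignment over {b, s}.
Try b=T, s=F: the formula evaluates to T.
A satisfying assignment exists.

Satisfiable.


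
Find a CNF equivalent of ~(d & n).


Step 1: Apply De Morgan: ¬(d ∧ n) = ¬d ∨ ¬n.

(~d) | (~n)


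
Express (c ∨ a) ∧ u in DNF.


Step 1: Distribute ∧ over ∨: (c ∨ a) ∧ u = (c ∧ u) ∨ (a ∧ u).

(c ∧ u) ∨ (a ∧ u)


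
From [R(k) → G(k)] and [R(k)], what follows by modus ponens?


Modus ponens: from (P → Q) and P, infer Q.
P = 'R(k)' is asserted, and P → Q holds, so Q follows.

G(k).


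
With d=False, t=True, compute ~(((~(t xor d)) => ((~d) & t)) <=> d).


Substitute d=False, t=True:
t xor d = True xor False = True
~(t xor d) = False
~d = True
(~d) & t = True & True = True
(~(t xor d)) => ((~d) & t) = False => True = True
((~(t xor d)) => ((~d) & t)) <=> d = True <=> False = False
~(((~(t xor d)) => ((~d) & t)) <=> d) = True

True


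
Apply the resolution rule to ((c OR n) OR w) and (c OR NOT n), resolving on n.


The clauses contain complementary literals n and NOTn.
Resolution eliminates this pair and disjoins the remaining literals (merging duplicates).

(w OR c)


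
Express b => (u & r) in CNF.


Step 1: Rewrite b → (u ∧ r) as ¬b ∨ (u ∧ r).
Step 2: Distribute ∨ over ∧.

((~b) | u) & ((~b) | r)


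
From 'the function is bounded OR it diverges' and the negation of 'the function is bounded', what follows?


Disjunctive syllogism: from (P ∨ Q) and ¬P, infer Q.
One disjunct, 'the function is bounded', is ruled out; the other must hold.

it diverges


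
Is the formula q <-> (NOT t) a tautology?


Build the truth table over {q, t}:
q | t | φ
---------
F | F | F
T | F | T
F | T | T
T | T | F
Counterexample at row 1: with q=F, t=F, the formula is F.

No, it is not a tautology.


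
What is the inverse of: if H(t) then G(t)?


The inverse of (P → Q) is (¬P → ¬Q). It is equivalent to the converse, not to the original.
Here P = 'H(t)' and Q = 'G(t)'.

If not (H(t)), then not (G(t)).


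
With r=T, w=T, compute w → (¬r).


Substitute r=T, w=T:
¬r = F
w → (¬r) = T → F = F

F


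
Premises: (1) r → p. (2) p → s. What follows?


Hypothetical syllogism: from (P → Q) and (Q → R), infer (P → R).
Chain the two implications through the shared middle term 'p'.

r → s


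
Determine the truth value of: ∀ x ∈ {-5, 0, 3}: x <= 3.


Evaluate the predicate on each element: -5:T, 0:T, 3:T.
Every element satisfies the predicate.

T


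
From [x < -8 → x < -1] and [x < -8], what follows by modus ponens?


Modus ponens: from (P → Q) and P, infer Q.
P = 'x < -8' is asserted, and P → Q holds, so Q follows.

x < -1.


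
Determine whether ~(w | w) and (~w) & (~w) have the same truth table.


Compare truth tables:
w | φ | ψ
---------
False | True | True
True | False | False
The columns φ and ψ agree on every row.

Yes, they are logically equivalent.


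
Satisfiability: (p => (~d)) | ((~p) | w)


Search for a satisfying assignment over {d, p, w}.
Try d=False, p=False, w=False: the formula evaluates to True.
A satisfying assignment exists.

Satisfiable.


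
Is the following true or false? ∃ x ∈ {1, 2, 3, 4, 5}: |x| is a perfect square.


Evaluate the predicate on each element: 1:T, 2:F, 3:F, 4:T, 5:F.
Witness x = 1 satisfies the predicate.

T


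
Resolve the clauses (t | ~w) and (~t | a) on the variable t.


The clauses contain complementary literals t and ~t.
Resolution eliminates this pair and disjoins the remaining literals (merging duplicates).

(~w | a)


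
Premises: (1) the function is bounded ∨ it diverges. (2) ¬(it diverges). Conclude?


Disjunctive syllogism: from (P ∨ Q) and ¬P, infer Q.
One disjunct, 'it diverges', is ruled out; the other must hold.

the function is bounded


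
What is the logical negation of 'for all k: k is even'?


¬(for all x: φ) = there exists x: ¬φ, and ¬(there exists x: φ) = for all x: ¬φ.
Apply to the universal statement.

there exists k: NOT(k is even)


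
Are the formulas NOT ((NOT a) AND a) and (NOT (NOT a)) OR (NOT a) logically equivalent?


Compare truth tables:
a | φ | ψ
---------
F | T | T
T | T | T
The columns φ and ψ agree on every row.

Yes, they are logically equivalent.


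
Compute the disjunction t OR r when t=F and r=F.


Disjunction is false only when both operands are false.
Substitute: t=F, r=F.
F OR F evaluates to F.

F


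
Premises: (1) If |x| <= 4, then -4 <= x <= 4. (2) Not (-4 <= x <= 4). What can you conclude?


Modus tollens: from (P → Q) and ¬Q, infer ¬P.
Q = '-4 <= x <= 4' is denied; since P → Q, P must also fail.

Not (|x| <= 4).


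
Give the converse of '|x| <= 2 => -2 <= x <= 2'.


The converse of (P → Q) is (Q → P). It is not in general equivalent to the original.
Here P = '|x| <= 2' and Q = '-2 <= x <= 2'.

If -2 <= x <= 2, then |x| <= 2.


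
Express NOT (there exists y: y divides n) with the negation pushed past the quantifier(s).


¬(for all x: φ) = there exists x: ¬φ, and ¬(there exists x: φ) = for all x: ¬φ.
Apply to the existential statement.

for all y: NOT(y divides n)


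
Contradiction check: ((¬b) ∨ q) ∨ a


Truth table over {a, b, q}:
a | b | q | φ
-------------
F | F | F | T
T | F | F | T
F | T | F | F
T | T | F | T
F | F | T | T
T | F | T | T
F | T | T | T
T | T | T | T
Satisfying assignment at row 1: a=F, b=F, q=F gives T.

No, it is not a contradiction.


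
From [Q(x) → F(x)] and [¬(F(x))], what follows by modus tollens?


Modus tollens: from (P → Q) and ¬Q, infer ¬P.
Q = 'F(x)' is denied; since P → Q, P must also fail.

Not (Q(x)).


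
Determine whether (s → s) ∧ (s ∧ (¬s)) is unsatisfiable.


Truth table over {s}:
s | φ
-----
F | F
T | F
Every row is false.

Yes, it is a contradiction.


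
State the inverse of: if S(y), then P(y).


The inverse of (P → Q) is (¬P → ¬Q). It is equivalent to the converse, not to the original.
Here P = 'S(y)' and Q = 'P(y)'.

If not (S(y)), then not (P(y)).


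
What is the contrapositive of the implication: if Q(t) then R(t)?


The contrapositive of (P → Q) is (¬Q → ¬P); it is logically equivalent to the original.
Here P = 'Q(t)' and Q = 'R(t)'.

If not (R(t)), then not (Q(t)).


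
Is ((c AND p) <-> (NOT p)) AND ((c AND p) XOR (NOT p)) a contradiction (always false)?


Truth table over {c, p}:
c | p | φ
---------
F | F | F
T | F | F
F | T | F
T | T | F
Every row is false.

Yes, it is a contradiction.


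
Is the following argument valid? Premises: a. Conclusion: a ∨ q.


This matches the form of disjunction introduction: the conclusion follows in every model of the premises.

Valid.


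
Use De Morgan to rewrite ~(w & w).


De Morgan: the negation of a conjunction is the disjunction of the negations.
Distribute ~ across &, flipping it to |, and negate each literal.

(~w) | (~w)


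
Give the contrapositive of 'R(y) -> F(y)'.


The contrapositive of (P → Q) is (¬Q → ¬P); it is logically equivalent to the original.
Here P = 'R(y)' and Q = 'F(y)'.

If not (F(y)), then not (R(y)).


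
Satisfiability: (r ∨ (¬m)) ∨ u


Search for a satisfying assignment over {m, r, u}.
Try m=F, r=F, u=F: the formula evaluates to T.
A satisfying assignment exists.

Satisfiable.


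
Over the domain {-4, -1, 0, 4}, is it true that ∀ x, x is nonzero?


Evaluate the predicate on each element: -4:T, -1:T, 0:F, 4:T.
Counterexample x = 0 fails the predicate.

F


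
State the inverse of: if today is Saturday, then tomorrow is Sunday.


The inverse of (P → Q) is (¬P → ¬Q). It is equivalent to the converse, not to the original.
Here P = 'today is Saturday' and Q = 'tomorrow is Sunday'.

If not (today is Saturday), then not (tomorrow is Sunday).


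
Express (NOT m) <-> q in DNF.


Step 1: (¬m) ↔ q is true exactly when both agree: ((¬m) ∧ q) ∨ (¬(¬m) ∧ ¬q).
Step 2: Eliminate any double negations (¬¬X = X).

((NOT m) AND q) OR (m AND (NOT q))


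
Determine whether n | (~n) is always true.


Build the truth table over {n}:
n | φ
-----
False | True
True | True
Every row evaluates to true.

Yes, it is a tautology.


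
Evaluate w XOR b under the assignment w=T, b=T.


Substitute w=T, b=T:
w XOR b = T XOR T = F

F


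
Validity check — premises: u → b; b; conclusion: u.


This is affirming the consequent (fallacy). There exist truth assignments where the premises are all true but the conclusion is false.

Invalid.


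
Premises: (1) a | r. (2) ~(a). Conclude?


Disjunctive syllogism: from (P ∨ Q) and ¬P, infer Q.
One disjunct, 'a', is ruled out; the other must hold.

r


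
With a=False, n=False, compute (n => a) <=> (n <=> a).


Substitute a=False, n=False:
n => a = False => False = True
n <=> a = False <=> False = True
(n => a) <=> (n <=> a) = True <=> True = True

True


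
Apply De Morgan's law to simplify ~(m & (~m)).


De Morgan: the negation of a conjunction is the disjunction of the negations.
Distribute ~ across &, flipping it to |, and negate each literal.

(~m) | m


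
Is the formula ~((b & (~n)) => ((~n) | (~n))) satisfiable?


Check all 4 assignments over {b, n}:
b | n | φ
---------
False | False | False
True | False | False
False | True | False
True | True | False
No assignment makes the formula true.

Unsatisfiable.


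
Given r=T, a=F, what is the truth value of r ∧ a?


Conjunction is true only when both operands are true.
Substitute: r=T, a=F.
T ∧ F evaluates to F.

F


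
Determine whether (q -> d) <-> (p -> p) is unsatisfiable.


Truth table over {d, p, q}:
d | p | q | φ
-------------
F | F | F | T
T | F | F | T
F | T | F | T
T | T | F | T
F | F | T | F
T | F | T | T
F | T | T | F
T | T | T | T
Satisfying assignment at row 1: d=F, p=F, q=F gives T.

No, it is not a contradiction.


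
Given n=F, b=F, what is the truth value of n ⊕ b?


Exclusive or is true when exactly one operand is true.
Substitute: n=F, b=F.
F ⊕ F evaluates to F.

F


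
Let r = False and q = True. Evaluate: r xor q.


Exclusive or is true when exactly one operand is true.
Substitute: r=False, q=True.
False xor True evaluates to True.

True


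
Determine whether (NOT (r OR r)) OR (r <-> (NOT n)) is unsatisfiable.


Truth table over {n, r}:
n | r | φ
---------
F | F | T
T | F | T
F | T | T
T | T | F
Satisfying assignment at row 1: n=F, r=F gives T.

No, it is not a contradiction.


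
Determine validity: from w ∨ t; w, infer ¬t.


This is affirming a disjunct (fallacy). There exist truth assignments where the premises are all true but the conclusion is false.

Invalid.


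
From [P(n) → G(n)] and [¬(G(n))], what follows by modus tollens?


Modus tollens: from (P → Q) and ¬Q, infer ¬P.
Q = 'G(n)' is denied; since P → Q, P must also fail.

Not (P(n)).


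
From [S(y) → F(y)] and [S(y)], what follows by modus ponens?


Modus ponens: from (P → Q) and P, infer Q.
P = 'S(y)' is asserted, and P → Q holds, so Q follows.

F(y).


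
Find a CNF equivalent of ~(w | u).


Step 1: Apply De Morgan: ¬(w ∨ u) = ¬w ∧ ¬u.

(~w) & (~u)


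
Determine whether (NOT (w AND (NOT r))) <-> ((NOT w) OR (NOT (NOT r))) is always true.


Build the truth table over {r, w}:
r | w | φ
---------
F | F | T
T | F | T
F | T | T
T | T | T
Every row evaluates to true.

Yes, it is a tautology.


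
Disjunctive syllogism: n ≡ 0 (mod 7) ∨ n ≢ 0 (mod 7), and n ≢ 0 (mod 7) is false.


Disjunctive syllogism: from (P ∨ Q) and ¬P, infer Q.
One disjunct, 'n ≢ 0 (mod 7)', is ruled out; the other must hold.

n ≡ 0 (mod 7)


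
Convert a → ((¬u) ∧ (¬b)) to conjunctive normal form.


Step 1: Rewrite a → ((¬u) ∧ (¬b)) as ¬a ∨ ((¬u) ∧ (¬b)).
Step 2: Distribute ∨ over ∧.

((¬a) ∨ (¬u)) ∧ ((¬a) ∨ (¬b))


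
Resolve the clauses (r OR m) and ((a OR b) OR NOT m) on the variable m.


The clauses contain complementary literals m and NOTm.
Resolution eliminates this pair and disjoins the remaining literals (merging duplicates).

((r OR a) OR b)


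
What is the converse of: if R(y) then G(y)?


The converse of (P → Q) is (Q → P). It is not in general equivalent to the original.
Here P = 'R(y)' and Q = 'G(y)'.

If G(y), then R(y).


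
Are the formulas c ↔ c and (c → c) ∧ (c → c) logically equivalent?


Compare truth tables:
c | φ | ψ
---------
F | T | T
T | T | T
The columns φ and ψ agree on every row.

Yes, they are logically equivalent.


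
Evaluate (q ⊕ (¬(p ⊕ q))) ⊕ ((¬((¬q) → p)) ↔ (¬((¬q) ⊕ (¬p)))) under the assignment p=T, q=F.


Substitute p=T, q=F:
… (earlier sub-steps elided)
q ⊕ (¬(p ⊕ q)) = F ⊕ F = F
¬q = T
(¬q) → p = T → T = T
¬((¬q) → p) = F
¬q = T
¬p = F
(¬q) ⊕ (¬p) = T ⊕ F = T
¬((¬q) ⊕ (¬p)) = F
(¬((¬q) → p)) ↔ (¬((¬q) ⊕ (¬p))) = F ↔ F = T
(q ⊕ (¬(p ⊕ q))) ⊕ ((¬((¬q) → p)) ↔ (¬((¬q) ⊕ (¬p)))) = F ⊕ T = T

T


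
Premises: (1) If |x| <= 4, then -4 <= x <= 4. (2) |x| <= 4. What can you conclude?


Modus ponens: from (P → Q) and P, infer Q.
P = '|x| <= 4' is asserted, and P → Q holds, so Q follows.

-4 <= x <= 4.


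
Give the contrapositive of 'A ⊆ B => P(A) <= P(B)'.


The contrapositive of (P → Q) is (¬Q → ¬P); it is logically equivalent to the original.
Here P = 'A ⊆ B' and Q = 'P(A) <= P(B)'.

If not (P(A) <= P(B)), then not (A ⊆ B).


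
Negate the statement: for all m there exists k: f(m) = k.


Negation flips each quantifier (∀↔∃) and negates the inner predicate.
¬(for all m there exists k: φ) = there exists m for all k: ¬φ.

there exists m for all k: NOT(f(m) = k)


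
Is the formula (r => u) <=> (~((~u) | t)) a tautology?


Build the truth table over {r, t, u}:
r | t | u | φ
-------------
False | False | False | False
True | False | False | True
False | True | False | False
True | True | False | True
False | False | True | True
True | False | True | True
False | True | True | False
True | True | True | False
Counterexample at row 1: with r=False, t=False, u=False, the formula is False.

No, it is not a tautology.


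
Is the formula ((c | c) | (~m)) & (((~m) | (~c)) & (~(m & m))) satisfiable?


Search for a satisfying assignment over {c, m}.
Try c=False, m=False: the formula evaluates to True.
A satisfying assignment exists.

Satisfiable.


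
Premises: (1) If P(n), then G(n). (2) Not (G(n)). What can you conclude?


Modus tollens: from (P → Q) and ¬Q, infer ¬P.
Q = 'G(n)' is denied; since P → Q, P must also fail.

Not (P(n)).


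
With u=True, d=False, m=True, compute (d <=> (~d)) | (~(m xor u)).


Substitute u=True, d=False, m=True:
~d = True
d <=> (~d) = False <=> True = False
m xor u = True xor True = False
~(m xor u) = True
(d <=> (~d)) | (~(m xor u)) = False | True = True

True


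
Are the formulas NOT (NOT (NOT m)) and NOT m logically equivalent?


Compare truth tables:
m | φ | ψ
---------
F | T | T
T | F | F
The columns φ and ψ agree on every row.

Yes, they are logically equivalent.


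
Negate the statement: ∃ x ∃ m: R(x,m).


Negation flips each quantifier (∀↔∃) and negates the inner predicate.
¬(∃ x ∃ m: φ) = ∀ x ∀ m: ¬φ.

∀ x ∀ m: ¬(R(x,m))


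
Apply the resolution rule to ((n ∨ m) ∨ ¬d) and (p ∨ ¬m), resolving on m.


The clauses contain complementary literals m and ¬m.
Resolution eliminates this pair and disjoins the remaining literals (merging duplicates).

((n ∨ ¬d) ∨ p)
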